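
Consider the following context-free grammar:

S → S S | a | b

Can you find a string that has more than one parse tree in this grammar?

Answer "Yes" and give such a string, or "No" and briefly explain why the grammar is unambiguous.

Yes - the string 'a a a a b a' has two distinct parse trees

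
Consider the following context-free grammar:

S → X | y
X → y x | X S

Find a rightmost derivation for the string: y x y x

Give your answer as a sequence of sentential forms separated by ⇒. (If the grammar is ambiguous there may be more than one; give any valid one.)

S ⇒ X ⇒ X S ⇒ X X ⇒ X y x ⇒ y x y x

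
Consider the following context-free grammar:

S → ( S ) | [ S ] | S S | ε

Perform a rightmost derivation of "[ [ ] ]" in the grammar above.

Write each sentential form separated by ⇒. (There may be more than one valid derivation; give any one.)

S ⇒ [ S ] ⇒ [ [ S ] ] ⇒ [ [ ] ]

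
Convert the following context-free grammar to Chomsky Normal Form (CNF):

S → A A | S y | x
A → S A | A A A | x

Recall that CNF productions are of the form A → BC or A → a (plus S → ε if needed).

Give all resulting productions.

TY → y; S → x; A → x; S → A A; S → S TY; A → S A; A → A X0; X0 → A A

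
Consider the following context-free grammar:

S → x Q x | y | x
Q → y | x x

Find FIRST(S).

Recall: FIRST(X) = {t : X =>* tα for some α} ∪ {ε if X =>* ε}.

We compute FIRST(S) using the standard algorithm.
FIRST(Q) = {x, y}
FIRST(S) = {x, y}
Therefore, FIRST(S) = {x, y}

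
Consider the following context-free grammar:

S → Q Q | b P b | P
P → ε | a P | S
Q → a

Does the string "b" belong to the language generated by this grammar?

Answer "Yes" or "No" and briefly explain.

No - no valid derivation exists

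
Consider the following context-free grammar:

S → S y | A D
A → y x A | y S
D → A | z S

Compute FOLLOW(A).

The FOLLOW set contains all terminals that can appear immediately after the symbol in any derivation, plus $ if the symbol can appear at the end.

We compute FOLLOW(A) using the standard algorithm.
FOLLOW(S) starts with {$}.
FIRST(A) = {y}
FIRST(D) = {y, z}
FIRST(S) = {y}
FOLLOW(A) = {$, y, z}
FOLLOW(D) = {$, y, z}
FOLLOW(S) = {$, y, z}
Therefore, FOLLOW(A) = {$, y, z}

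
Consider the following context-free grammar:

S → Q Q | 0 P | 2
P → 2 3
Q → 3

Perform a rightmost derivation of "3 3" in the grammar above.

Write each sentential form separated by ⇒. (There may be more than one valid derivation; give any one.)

S ⇒ Q Q ⇒ Q 3 ⇒ 3 3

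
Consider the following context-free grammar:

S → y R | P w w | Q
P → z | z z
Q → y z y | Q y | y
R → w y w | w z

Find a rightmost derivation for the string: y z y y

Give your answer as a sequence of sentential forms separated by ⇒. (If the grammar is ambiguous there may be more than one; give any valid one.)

S ⇒ Q ⇒ Q y ⇒ y z y y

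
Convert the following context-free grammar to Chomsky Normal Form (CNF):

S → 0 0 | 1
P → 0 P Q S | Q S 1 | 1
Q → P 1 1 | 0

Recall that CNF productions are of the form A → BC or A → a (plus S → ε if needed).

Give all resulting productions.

T0 → 0; S → 1; T1 → 1; P → 1; Q → 0; S → T0 T0; P → T0 X0; X0 → P X1; X1 → Q S; P → Q X2; X2 → S T1; Q → P X3; X3 → T1 T1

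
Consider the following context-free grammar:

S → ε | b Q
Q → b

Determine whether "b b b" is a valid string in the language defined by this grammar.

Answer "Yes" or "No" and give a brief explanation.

No - no valid derivation exists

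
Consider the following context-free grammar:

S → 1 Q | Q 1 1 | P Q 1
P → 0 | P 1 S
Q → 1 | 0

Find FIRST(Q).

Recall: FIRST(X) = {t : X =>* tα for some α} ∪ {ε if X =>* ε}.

We compute FIRST(Q) using the standard algorithm.
FIRST(P) = {0}
FIRST(Q) = {0, 1}
FIRST(S) = {0, 1}
Therefore, FIRST(Q) = {0, 1}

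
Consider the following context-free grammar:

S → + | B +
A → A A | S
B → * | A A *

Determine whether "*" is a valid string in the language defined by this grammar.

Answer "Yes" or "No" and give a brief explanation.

No - no valid derivation exists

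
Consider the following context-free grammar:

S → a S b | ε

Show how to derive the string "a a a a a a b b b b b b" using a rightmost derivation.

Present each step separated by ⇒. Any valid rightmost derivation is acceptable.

S ⇒ a S b ⇒ a a S b b ⇒ a a a S b b b ⇒ a a a a S b b b b ⇒ a a a a a S b b b b b ⇒ a a a a a a S b b b b b b ⇒ a a a a a a b b b b b b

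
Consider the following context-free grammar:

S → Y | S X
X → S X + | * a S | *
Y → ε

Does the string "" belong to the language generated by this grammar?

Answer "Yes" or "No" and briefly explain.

Yes - a valid derivation exists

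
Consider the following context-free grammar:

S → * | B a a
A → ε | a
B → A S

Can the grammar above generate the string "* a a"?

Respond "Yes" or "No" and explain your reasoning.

Yes - a valid derivation exists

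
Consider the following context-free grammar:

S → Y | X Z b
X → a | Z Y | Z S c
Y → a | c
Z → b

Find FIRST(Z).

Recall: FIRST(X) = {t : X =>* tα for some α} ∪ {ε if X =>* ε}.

We compute FIRST(Z) using the standard algorithm.
FIRST(S) = {a, b, c}
FIRST(X) = {a, b}
FIRST(Y) = {a, c}
FIRST(Z) = {b}
Therefore, FIRST(Z) = {b}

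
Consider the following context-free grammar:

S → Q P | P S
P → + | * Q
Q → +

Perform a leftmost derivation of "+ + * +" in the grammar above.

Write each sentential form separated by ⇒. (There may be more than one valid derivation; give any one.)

S ⇒ P S ⇒ + S ⇒ + Q P ⇒ + + P ⇒ + + * Q ⇒ + + * +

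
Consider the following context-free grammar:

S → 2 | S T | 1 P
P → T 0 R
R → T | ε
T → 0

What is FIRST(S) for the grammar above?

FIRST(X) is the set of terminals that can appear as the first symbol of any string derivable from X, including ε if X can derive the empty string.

We compute FIRST(S) using the standard algorithm.
FIRST(P) = {0}
FIRST(R) = {0, ε}
FIRST(S) = {1, 2}
FIRST(T) = {0}
Therefore, FIRST(S) = {1, 2}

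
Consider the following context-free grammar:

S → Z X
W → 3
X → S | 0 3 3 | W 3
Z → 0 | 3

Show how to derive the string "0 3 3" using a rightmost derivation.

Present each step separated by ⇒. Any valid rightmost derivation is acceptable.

S ⇒ Z X ⇒ Z W 3 ⇒ Z 3 3 ⇒ 0 3 3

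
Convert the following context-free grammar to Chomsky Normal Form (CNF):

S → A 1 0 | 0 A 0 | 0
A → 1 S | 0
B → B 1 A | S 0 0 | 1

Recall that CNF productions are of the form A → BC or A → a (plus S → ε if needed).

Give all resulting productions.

T1 → 1; T0 → 0; S → 0; A → 0; B → 1; S → A X0; X0 → T1 T0; S → T0 X1; X1 → A T0; A → T1 S; B → B X2; X2 → T1 A; B → S X3; X3 → T0 T0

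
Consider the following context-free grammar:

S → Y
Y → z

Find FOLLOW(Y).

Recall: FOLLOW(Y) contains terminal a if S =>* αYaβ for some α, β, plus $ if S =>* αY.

We compute FOLLOW(Y) using the standard algorithm.
FOLLOW(S) starts with {$}.
FIRST(S) = {z}
FIRST(Y) = {z}
FOLLOW(S) = {$}
FOLLOW(Y) = {$}
Therefore, FOLLOW(Y) = {$}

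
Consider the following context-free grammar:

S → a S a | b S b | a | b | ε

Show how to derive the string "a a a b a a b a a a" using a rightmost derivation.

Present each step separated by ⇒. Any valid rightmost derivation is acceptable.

S ⇒ a S a ⇒ a a S a a ⇒ a a a S a a a ⇒ a a a b S b a a a ⇒ a a a b a S a b a a a ⇒ a a a b a a b a a a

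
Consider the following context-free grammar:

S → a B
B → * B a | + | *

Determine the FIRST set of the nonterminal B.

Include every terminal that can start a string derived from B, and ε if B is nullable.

We compute FIRST(B) using the standard algorithm.
FIRST(B) = {*, +}
FIRST(S) = {a}
Therefore, FIRST(B) = {*, +}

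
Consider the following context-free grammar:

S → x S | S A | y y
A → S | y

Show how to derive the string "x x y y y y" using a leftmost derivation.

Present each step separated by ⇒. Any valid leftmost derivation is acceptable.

S ⇒ x S ⇒ x x S ⇒ x x S A ⇒ x x y y A ⇒ x x y y S ⇒ x x y y y y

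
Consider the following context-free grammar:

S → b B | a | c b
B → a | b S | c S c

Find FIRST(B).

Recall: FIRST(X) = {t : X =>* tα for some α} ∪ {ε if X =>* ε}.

We compute FIRST(B) using the standard algorithm.
FIRST(B) = {a, b, c}
FIRST(S) = {a, b, c}
Therefore, FIRST(B) = {a, b, c}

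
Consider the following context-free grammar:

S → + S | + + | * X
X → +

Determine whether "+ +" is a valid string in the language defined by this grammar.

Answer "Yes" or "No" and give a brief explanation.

Yes - a valid derivation exists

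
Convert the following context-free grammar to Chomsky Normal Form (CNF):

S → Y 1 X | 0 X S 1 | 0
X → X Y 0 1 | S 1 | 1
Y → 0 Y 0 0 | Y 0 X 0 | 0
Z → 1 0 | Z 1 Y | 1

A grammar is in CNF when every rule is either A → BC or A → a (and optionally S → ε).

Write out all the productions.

T1 → 1; T0 → 0; S → 0; X → 1; Y → 0; Z → 1; S → Y X0; X0 → T1 X; S → T0 X1; X1 → X X2; X2 → S T1; X → X X3; X3 → Y X4; X4 → T0 T1; X → S T1; Y → T0 X5; X5 → Y X6; X6 → T0 T0; Y → Y X7; X7 → T0 X8; X8 → X T0; Z → T1 T0; Z → Z X9; X9 → T1 Y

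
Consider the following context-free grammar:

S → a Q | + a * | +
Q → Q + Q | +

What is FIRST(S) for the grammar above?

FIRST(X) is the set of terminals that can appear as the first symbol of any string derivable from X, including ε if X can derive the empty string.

We compute FIRST(S) using the standard algorithm.
FIRST(Q) = {+}
FIRST(S) = {+, a}
Therefore, FIRST(S) = {+, a}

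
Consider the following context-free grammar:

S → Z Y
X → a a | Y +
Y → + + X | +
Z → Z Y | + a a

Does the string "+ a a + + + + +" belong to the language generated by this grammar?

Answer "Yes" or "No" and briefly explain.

Yes - a valid derivation exists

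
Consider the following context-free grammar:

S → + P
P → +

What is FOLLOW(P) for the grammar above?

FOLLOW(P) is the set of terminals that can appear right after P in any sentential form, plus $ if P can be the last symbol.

We compute FOLLOW(P) using the standard algorithm.
FOLLOW(S) starts with {$}.
FIRST(P) = {+}
FIRST(S) = {+}
FOLLOW(P) = {$}
FOLLOW(S) = {$}
Therefore, FOLLOW(P) = {$}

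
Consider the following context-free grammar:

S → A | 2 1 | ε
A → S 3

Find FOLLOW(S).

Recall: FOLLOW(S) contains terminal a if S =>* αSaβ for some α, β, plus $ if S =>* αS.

We compute FOLLOW(S) using the standard algorithm.
FOLLOW(S) starts with {$}.
FIRST(A) = {2, 3}
FIRST(S) = {2, 3, ε}
FOLLOW(A) = {$, 3}
FOLLOW(S) = {$, 3}
Therefore, FOLLOW(S) = {$, 3}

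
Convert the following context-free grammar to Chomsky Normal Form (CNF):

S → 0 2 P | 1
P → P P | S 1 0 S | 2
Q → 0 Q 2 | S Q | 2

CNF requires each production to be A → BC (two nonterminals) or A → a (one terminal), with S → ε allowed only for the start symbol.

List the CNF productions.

T0 → 0; T2 → 2; S → 1; T1 → 1; P → 2; Q → 2; S → T0 X0; X0 → T2 P; P → P P; P → S X1; X1 → T1 X2; X2 → T0 S; Q → T0 X3; X3 → Q T2; Q → S Q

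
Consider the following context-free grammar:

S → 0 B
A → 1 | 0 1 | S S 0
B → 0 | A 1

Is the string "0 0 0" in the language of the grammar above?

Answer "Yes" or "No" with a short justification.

No - no valid derivation exists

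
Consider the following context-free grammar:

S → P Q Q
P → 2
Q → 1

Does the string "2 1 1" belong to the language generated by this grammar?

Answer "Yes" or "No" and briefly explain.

Yes - a valid derivation exists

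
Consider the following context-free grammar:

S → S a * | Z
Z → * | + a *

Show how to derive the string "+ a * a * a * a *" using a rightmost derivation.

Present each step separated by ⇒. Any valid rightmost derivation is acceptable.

S ⇒ S a * ⇒ S a * a * ⇒ S a * a * a * ⇒ Z a * a * a * ⇒ + a * a * a * a *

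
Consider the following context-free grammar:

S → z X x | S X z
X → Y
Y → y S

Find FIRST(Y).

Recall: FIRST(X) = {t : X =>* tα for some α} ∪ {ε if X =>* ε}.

We compute FIRST(Y) using the standard algorithm.
FIRST(S) = {z}
FIRST(X) = {y}
FIRST(Y) = {y}
Therefore, FIRST(Y) = {y}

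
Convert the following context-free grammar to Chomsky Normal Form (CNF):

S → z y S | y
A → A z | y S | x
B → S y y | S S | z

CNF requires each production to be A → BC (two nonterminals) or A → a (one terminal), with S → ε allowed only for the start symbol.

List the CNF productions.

TZ → z; TY → y; S → y; A → x; B → z; S → TZ X0; X0 → TY S; A → A TZ; A → TY S; B → S X1; X1 → TY TY; B → S S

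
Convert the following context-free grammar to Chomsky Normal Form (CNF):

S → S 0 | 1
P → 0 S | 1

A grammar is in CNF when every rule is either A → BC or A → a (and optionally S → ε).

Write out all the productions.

T0 → 0; S → 1; P → 1; S → S T0; P → T0 S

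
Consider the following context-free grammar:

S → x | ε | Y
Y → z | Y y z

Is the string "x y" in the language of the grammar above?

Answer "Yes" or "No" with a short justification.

No - no valid derivation exists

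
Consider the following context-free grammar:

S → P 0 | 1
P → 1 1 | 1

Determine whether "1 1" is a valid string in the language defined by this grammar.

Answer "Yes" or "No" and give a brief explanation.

No - no valid derivation exists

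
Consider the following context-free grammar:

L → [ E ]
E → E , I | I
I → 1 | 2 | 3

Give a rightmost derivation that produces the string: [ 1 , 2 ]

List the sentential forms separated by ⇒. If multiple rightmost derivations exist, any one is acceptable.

L ⇒ [ E ] ⇒ [ E , I ] ⇒ [ E , 2 ] ⇒ [ I , 2 ] ⇒ [ 1 , 2 ]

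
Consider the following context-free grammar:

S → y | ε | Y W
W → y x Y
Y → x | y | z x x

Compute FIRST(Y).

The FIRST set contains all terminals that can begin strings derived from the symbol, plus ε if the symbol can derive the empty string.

We compute FIRST(Y) using the standard algorithm.
FIRST(S) = {x, y, z, ε}
FIRST(W) = {y}
FIRST(Y) = {x, y, z}
Therefore, FIRST(Y) = {x, y, z}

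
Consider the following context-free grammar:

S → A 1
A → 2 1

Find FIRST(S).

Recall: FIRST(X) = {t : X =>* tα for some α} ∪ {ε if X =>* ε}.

We compute FIRST(S) using the standard algorithm.
FIRST(A) = {2}
FIRST(S) = {2}
Therefore, FIRST(S) = {2}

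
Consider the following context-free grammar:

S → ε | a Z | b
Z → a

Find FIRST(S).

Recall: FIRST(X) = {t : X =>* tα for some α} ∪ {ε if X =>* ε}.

We compute FIRST(S) using the standard algorithm.
FIRST(S) = {a, b, ε}
FIRST(Z) = {a}
Therefore, FIRST(S) = {a, b, ε}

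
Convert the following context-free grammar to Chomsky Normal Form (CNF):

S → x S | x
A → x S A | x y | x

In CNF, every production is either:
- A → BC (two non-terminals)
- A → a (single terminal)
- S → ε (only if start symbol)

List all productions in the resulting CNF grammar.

TX → x; S → x; TY → y; A → x; S → TX S; A → TX X0; X0 → S A; A → TX TY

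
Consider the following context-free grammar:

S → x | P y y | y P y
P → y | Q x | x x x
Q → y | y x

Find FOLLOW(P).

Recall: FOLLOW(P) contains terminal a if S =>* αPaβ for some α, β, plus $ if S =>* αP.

We compute FOLLOW(P) using the standard algorithm.
FOLLOW(S) starts with {$}.
FIRST(P) = {x, y}
FIRST(Q) = {y}
FIRST(S) = {x, y}
FOLLOW(P) = {y}
FOLLOW(Q) = {x}
FOLLOW(S) = {$}
Therefore, FOLLOW(P) = {y}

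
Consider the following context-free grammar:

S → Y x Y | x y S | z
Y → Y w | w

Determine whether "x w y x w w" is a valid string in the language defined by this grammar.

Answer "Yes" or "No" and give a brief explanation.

No - no valid derivation exists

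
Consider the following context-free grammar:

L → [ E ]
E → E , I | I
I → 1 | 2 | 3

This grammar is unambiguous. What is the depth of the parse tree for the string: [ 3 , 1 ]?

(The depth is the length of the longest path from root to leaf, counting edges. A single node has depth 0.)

4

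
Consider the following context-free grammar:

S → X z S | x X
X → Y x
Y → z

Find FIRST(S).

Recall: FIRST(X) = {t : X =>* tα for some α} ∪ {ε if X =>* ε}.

We compute FIRST(S) using the standard algorithm.
FIRST(S) = {x, z}
FIRST(X) = {z}
FIRST(Y) = {z}
Therefore, FIRST(S) = {x, z}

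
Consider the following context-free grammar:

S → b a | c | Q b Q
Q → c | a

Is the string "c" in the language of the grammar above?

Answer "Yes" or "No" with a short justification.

Yes - a valid derivation exists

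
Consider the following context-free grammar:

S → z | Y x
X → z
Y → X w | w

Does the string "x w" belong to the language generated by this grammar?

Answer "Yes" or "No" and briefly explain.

No - no valid derivation exists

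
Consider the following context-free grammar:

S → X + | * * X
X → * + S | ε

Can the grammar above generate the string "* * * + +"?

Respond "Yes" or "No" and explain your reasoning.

Yes - a valid derivation exists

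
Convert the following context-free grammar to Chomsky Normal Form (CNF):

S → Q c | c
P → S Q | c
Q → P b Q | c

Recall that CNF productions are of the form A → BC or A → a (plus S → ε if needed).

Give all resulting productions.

TC → c; S → c; P → c; TB → b; Q → c; S → Q TC; P → S Q; Q → P X0; X0 → TB Q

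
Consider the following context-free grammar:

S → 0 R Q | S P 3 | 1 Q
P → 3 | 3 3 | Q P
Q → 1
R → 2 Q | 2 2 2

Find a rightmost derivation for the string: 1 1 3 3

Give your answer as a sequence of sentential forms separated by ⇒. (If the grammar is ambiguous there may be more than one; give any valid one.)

S ⇒ S P 3 ⇒ S 3 3 ⇒ 1 Q 3 3 ⇒ 1 1 3 3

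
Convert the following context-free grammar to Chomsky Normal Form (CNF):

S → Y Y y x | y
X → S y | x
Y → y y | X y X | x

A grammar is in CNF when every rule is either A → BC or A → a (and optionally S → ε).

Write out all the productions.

TY → y; TX → x; S → y; X → x; Y → x; S → Y X0; X0 → Y X1; X1 → TY TX; X → S TY; Y → TY TY; Y → X X2; X2 → TY X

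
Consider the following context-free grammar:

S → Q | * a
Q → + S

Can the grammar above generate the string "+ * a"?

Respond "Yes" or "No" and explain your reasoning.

Yes - a valid derivation exists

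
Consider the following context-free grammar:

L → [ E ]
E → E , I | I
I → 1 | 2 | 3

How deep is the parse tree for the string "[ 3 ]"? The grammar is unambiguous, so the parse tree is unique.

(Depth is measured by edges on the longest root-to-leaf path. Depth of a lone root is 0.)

3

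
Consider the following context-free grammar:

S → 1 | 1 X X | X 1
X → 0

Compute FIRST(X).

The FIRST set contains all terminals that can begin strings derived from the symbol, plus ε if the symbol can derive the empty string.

We compute FIRST(X) using the standard algorithm.
FIRST(S) = {0, 1}
FIRST(X) = {0}
Therefore, FIRST(X) = {0}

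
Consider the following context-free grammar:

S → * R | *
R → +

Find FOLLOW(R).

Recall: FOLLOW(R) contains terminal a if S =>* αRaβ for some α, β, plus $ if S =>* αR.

We compute FOLLOW(R) using the standard algorithm.
FOLLOW(S) starts with {$}.
FIRST(R) = {+}
FIRST(S) = {*}
FOLLOW(R) = {$}
FOLLOW(S) = {$}
Therefore, FOLLOW(R) = {$}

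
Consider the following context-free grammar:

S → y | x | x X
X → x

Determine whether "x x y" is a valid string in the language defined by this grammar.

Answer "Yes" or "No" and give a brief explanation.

No - no valid derivation exists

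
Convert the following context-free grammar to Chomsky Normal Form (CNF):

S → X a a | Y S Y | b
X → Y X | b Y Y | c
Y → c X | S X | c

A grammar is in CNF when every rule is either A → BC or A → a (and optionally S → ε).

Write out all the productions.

TA → a; S → b; TB → b; X → c; TC → c; Y → c; S → X X0; X0 → TA TA; S → Y X1; X1 → S Y; X → Y X; X → TB X2; X2 → Y Y; Y → TC X; Y → S X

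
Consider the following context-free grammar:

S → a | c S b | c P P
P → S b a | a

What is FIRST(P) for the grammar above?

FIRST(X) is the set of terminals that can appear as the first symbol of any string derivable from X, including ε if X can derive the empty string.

We compute FIRST(P) using the standard algorithm.
FIRST(P) = {a, c}
FIRST(S) = {a, c}
Therefore, FIRST(P) = {a, c}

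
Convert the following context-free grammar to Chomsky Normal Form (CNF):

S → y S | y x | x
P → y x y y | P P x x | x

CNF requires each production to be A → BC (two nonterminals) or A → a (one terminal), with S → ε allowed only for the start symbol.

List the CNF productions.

TY → y; TX → x; S → x; P → x; S → TY S; S → TY TX; P → TY X0; X0 → TX X1; X1 → TY TY; P → P X2; X2 → P X3; X3 → TX TX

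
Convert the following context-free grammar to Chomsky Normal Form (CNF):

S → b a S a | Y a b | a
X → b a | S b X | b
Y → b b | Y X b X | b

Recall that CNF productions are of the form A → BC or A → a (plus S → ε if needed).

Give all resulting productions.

TB → b; TA → a; S → a; X → b; Y → b; S → TB X0; X0 → TA X1; X1 → S TA; S → Y X2; X2 → TA TB; X → TB TA; X → S X3; X3 → TB X; Y → TB TB; Y → Y X4; X4 → X X5; X5 → TB X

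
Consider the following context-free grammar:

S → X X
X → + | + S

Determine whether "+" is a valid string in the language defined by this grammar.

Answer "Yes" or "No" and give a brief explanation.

No - no valid derivation exists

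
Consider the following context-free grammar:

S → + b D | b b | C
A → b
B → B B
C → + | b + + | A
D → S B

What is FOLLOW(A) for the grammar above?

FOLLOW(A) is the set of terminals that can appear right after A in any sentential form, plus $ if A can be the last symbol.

We compute FOLLOW(A) using the standard algorithm.
FOLLOW(S) starts with {$}.
FIRST(A) = {b}
FIRST(B) = {}
FIRST(C) = {+, b}
FIRST(D) = {+, b}
FIRST(S) = {+, b}
FOLLOW(A) = {$}
FOLLOW(B) = {$}
FOLLOW(C) = {$}
FOLLOW(D) = {$}
FOLLOW(S) = {$}
Therefore, FOLLOW(A) = {$}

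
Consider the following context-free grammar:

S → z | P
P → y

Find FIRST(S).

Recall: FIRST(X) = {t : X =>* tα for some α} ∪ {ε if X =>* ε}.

We compute FIRST(S) using the standard algorithm.
FIRST(P) = {y}
FIRST(S) = {y, z}
Therefore, FIRST(S) = {y, z}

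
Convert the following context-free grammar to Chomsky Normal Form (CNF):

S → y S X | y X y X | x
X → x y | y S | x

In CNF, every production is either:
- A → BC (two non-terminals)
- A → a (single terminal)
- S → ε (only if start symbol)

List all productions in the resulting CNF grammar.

TY → y; S → x; TX → x; X → x; S → TY X0; X0 → S X; S → TY X1; X1 → X X2; X2 → TY X; X → TX TY; X → TY S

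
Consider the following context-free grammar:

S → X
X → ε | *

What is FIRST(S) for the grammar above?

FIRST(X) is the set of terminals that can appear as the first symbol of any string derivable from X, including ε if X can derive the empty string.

We compute FIRST(S) using the standard algorithm.
FIRST(S) = {*, ε}
FIRST(X) = {*, ε}
Therefore, FIRST(S) = {*, ε}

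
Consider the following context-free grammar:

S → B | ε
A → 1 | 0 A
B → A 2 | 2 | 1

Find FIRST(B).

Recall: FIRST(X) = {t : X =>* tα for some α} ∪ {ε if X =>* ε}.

We compute FIRST(B) using the standard algorithm.
FIRST(A) = {0, 1}
FIRST(B) = {0, 1, 2}
FIRST(S) = {0, 1, 2, ε}
Therefore, FIRST(B) = {0, 1, 2}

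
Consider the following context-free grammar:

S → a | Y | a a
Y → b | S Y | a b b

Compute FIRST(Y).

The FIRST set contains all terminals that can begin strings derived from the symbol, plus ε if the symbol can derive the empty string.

We compute FIRST(Y) using the standard algorithm.
FIRST(S) = {a, b}
FIRST(Y) = {a, b}
Therefore, FIRST(Y) = {a, b}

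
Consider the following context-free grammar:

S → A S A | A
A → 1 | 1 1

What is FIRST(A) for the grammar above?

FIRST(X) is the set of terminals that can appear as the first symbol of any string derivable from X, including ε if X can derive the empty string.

We compute FIRST(A) using the standard algorithm.
FIRST(A) = {1}
FIRST(S) = {1}
Therefore, FIRST(A) = {1}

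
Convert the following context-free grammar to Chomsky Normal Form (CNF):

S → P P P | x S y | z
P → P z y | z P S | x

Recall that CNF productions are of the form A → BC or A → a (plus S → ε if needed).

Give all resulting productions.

TX → x; TY → y; S → z; TZ → z; P → x; S → P X0; X0 → P P; S → TX X1; X1 → S TY; P → P X2; X2 → TZ TY; P → TZ X3; X3 → P S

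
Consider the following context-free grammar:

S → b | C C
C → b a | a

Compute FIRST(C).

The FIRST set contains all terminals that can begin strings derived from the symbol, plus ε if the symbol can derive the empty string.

We compute FIRST(C) using the standard algorithm.
FIRST(C) = {a, b}
FIRST(S) = {a, b}
Therefore, FIRST(C) = {a, b}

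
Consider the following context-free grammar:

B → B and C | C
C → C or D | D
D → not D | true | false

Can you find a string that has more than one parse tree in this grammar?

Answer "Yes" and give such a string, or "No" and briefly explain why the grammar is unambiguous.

No - the grammar is unambiguous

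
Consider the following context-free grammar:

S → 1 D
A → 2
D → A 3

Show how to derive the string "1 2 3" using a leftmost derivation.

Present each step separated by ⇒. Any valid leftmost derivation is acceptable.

S ⇒ 1 D ⇒ 1 A 3 ⇒ 1 2 3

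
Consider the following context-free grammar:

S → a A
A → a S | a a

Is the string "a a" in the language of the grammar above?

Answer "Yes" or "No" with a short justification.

No - no valid derivation exists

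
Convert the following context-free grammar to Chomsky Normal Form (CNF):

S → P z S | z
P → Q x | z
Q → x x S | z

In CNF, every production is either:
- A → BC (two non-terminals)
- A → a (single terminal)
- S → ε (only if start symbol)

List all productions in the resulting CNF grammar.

TZ → z; S → z; TX → x; P → z; Q → z; S → P X0; X0 → TZ S; P → Q TX; Q → TX X1; X1 → TX S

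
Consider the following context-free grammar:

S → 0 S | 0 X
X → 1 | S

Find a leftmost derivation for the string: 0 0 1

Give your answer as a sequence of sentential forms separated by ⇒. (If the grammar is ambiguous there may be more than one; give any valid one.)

S ⇒ 0 S ⇒ 0 0 X ⇒ 0 0 1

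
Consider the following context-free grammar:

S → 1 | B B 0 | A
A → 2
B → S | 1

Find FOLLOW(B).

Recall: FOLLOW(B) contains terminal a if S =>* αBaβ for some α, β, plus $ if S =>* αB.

We compute FOLLOW(B) using the standard algorithm.
FOLLOW(S) starts with {$}.
FIRST(A) = {2}
FIRST(B) = {1, 2}
FIRST(S) = {1, 2}
FOLLOW(A) = {$, 0, 1, 2}
FOLLOW(B) = {0, 1, 2}
FOLLOW(S) = {$, 0, 1, 2}
Therefore, FOLLOW(B) = {0, 1, 2}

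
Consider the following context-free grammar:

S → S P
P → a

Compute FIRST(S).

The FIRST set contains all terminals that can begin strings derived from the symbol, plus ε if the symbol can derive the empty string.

We compute FIRST(S) using the standard algorithm.
FIRST(P) = {a}
FIRST(S) = {}
Therefore, FIRST(S) = {}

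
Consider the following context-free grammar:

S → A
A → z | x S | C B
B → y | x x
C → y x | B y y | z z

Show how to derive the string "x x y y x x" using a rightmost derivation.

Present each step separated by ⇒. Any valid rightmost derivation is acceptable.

S ⇒ A ⇒ C B ⇒ C x x ⇒ B y y x x ⇒ x x y y x x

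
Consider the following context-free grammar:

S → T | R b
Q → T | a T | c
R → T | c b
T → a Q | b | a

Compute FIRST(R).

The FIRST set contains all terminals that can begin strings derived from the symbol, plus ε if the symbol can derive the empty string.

We compute FIRST(R) using the standard algorithm.
FIRST(Q) = {a, b, c}
FIRST(R) = {a, b, c}
FIRST(S) = {a, b, c}
FIRST(T) = {a, b}
Therefore, FIRST(R) = {a, b, c}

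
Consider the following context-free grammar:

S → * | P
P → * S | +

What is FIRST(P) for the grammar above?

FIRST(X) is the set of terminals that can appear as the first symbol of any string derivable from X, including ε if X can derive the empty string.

We compute FIRST(P) using the standard algorithm.
FIRST(P) = {*, +}
FIRST(S) = {*, +}
Therefore, FIRST(P) = {*, +}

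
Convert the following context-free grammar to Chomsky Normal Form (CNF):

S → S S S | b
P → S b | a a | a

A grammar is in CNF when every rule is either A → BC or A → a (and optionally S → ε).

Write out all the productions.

S → b; TB → b; TA → a; P → a; S → S X0; X0 → S S; P → S TB; P → TA TA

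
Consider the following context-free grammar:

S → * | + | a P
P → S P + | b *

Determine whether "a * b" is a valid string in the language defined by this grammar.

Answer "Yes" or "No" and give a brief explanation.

No - no valid derivation exists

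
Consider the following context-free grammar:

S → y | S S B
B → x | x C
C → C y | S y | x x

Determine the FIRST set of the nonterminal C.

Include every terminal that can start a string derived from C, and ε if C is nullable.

We compute FIRST(C) using the standard algorithm.
FIRST(B) = {x}
FIRST(C) = {x, y}
FIRST(S) = {y}
Therefore, FIRST(C) = {x, y}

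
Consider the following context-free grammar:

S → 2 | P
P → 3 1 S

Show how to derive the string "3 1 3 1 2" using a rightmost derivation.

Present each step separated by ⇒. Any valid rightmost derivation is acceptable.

S ⇒ P ⇒ 3 1 S ⇒ 3 1 P ⇒ 3 1 3 1 S ⇒ 3 1 3 1 2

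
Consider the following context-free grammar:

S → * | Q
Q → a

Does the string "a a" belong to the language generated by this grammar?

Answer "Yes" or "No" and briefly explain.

No - no valid derivation exists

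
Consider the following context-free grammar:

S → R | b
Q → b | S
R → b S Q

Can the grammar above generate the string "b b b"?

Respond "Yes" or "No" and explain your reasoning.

Yes - a valid derivation exists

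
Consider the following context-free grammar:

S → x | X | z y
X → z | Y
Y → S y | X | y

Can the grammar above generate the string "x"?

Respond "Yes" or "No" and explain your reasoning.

Yes - a valid derivation exists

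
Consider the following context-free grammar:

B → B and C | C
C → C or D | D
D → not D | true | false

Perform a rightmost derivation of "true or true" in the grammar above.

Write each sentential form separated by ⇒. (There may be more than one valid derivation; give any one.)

B ⇒ C ⇒ C or D ⇒ C or true ⇒ D or true ⇒ true or true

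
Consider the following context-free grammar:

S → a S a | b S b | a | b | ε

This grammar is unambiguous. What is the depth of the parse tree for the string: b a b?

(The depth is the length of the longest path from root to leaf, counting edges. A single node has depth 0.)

2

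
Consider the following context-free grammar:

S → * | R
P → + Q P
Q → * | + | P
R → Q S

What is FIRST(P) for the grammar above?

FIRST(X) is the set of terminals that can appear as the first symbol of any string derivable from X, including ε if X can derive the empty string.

We compute FIRST(P) using the standard algorithm.
FIRST(P) = {+}
FIRST(Q) = {*, +}
FIRST(R) = {*, +}
FIRST(S) = {*, +}
Therefore, FIRST(P) = {+}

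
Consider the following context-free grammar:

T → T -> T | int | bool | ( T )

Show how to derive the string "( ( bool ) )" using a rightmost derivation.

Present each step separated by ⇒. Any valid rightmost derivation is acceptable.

T ⇒ ( T ) ⇒ ( ( T ) ) ⇒ ( ( bool ) )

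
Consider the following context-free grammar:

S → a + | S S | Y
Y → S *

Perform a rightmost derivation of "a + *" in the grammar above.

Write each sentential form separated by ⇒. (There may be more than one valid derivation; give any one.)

S ⇒ Y ⇒ S * ⇒ a + *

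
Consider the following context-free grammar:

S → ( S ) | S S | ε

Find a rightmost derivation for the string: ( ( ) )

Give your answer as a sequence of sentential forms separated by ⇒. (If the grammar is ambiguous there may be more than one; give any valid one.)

S ⇒ ( S ) ⇒ ( ( S ) ) ⇒ ( ( ) )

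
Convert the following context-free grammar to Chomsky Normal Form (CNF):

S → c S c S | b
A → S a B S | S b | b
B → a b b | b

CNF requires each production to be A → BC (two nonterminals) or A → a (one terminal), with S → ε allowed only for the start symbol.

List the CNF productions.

TC → c; S → b; TA → a; TB → b; A → b; B → b; S → TC X0; X0 → S X1; X1 → TC S; A → S X2; X2 → TA X3; X3 → B S; A → S TB; B → TA X4; X4 → TB TB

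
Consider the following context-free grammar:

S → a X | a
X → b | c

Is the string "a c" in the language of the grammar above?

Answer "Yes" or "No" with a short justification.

Yes - a valid derivation exists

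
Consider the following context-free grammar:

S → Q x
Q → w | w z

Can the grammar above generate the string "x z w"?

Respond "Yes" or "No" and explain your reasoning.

No - no valid derivation exists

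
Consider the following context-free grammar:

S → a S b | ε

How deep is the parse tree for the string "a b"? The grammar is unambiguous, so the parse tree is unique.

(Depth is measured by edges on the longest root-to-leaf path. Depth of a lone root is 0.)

2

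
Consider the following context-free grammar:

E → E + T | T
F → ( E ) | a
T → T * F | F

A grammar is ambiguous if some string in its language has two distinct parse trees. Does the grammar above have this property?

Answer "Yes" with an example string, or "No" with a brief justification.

No - the grammar is unambiguous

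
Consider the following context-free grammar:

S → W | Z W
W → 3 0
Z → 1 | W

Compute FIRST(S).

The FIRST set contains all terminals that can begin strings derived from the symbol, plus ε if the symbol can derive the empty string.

We compute FIRST(S) using the standard algorithm.
FIRST(S) = {1, 3}
FIRST(W) = {3}
FIRST(Z) = {1, 3}
Therefore, FIRST(S) = {1, 3}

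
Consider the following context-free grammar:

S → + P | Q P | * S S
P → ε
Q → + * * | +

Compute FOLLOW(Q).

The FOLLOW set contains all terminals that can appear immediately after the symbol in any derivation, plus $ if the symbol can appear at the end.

We compute FOLLOW(Q) using the standard algorithm.
FOLLOW(S) starts with {$}.
FIRST(P) = {ε}
FIRST(Q) = {+}
FIRST(S) = {*, +}
FOLLOW(P) = {$, *, +}
FOLLOW(Q) = {$, *, +}
FOLLOW(S) = {$, *, +}
Therefore, FOLLOW(Q) = {$, *, +}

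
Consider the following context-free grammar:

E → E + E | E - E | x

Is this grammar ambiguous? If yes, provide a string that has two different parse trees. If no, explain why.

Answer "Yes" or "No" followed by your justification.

Yes - the string 'x + x - x - x + x' has two distinct leftmost derivations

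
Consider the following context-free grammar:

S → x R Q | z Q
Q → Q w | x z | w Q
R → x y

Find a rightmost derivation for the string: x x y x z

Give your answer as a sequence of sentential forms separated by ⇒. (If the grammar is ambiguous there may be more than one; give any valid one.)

S ⇒ x R Q ⇒ x R x z ⇒ x x y x z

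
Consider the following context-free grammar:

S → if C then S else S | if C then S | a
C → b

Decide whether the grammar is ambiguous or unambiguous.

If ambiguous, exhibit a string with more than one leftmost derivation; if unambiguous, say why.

Ambiguous - the string 'if b then if b then if b then a else a else a' has two distinct leftmost derivations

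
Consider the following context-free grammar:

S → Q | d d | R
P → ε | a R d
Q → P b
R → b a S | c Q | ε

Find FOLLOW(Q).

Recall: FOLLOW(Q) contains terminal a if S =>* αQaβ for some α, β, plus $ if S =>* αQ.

We compute FOLLOW(Q) using the standard algorithm.
FOLLOW(S) starts with {$}.
FIRST(P) = {a, ε}
FIRST(Q) = {a, b}
FIRST(R) = {b, c, ε}
FIRST(S) = {a, b, c, d, ε}
FOLLOW(P) = {b}
FOLLOW(Q) = {$, d}
FOLLOW(R) = {$, d}
FOLLOW(S) = {$, d}
Therefore, FOLLOW(Q) = {$, d}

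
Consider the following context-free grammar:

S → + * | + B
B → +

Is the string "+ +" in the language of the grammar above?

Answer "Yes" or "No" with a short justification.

Yes - a valid derivation exists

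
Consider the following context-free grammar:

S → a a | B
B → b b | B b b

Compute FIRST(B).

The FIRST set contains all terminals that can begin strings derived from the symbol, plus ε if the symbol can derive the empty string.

We compute FIRST(B) using the standard algorithm.
FIRST(B) = {b}
FIRST(S) = {a, b}
Therefore, FIRST(B) = {b}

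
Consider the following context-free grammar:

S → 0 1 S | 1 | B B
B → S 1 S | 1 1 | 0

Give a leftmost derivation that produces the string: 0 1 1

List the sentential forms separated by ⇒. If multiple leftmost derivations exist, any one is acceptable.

S ⇒ B B ⇒ 0 B ⇒ 0 1 1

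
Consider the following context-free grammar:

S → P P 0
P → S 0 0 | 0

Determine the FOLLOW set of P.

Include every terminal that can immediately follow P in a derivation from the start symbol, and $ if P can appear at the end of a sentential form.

We compute FOLLOW(P) using the standard algorithm.
FOLLOW(S) starts with {$}.
FIRST(P) = {0}
FIRST(S) = {0}
FOLLOW(P) = {0}
FOLLOW(S) = {$, 0}
Therefore, FOLLOW(P) = {0}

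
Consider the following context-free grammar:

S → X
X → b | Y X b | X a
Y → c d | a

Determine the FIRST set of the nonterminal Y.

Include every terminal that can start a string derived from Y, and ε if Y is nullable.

We compute FIRST(Y) using the standard algorithm.
FIRST(S) = {a, b, c}
FIRST(X) = {a, b, c}
FIRST(Y) = {a, c}
Therefore, FIRST(Y) = {a, c}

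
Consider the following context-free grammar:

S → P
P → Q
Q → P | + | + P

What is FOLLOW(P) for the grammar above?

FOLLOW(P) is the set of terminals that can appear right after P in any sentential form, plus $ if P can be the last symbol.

We compute FOLLOW(P) using the standard algorithm.
FOLLOW(S) starts with {$}.
FIRST(P) = {+}
FIRST(Q) = {+}
FIRST(S) = {+}
FOLLOW(P) = {$}
FOLLOW(Q) = {$}
FOLLOW(S) = {$}
Therefore, FOLLOW(P) = {$}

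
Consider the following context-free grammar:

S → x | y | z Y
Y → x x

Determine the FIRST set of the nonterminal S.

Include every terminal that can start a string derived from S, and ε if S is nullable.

We compute FIRST(S) using the standard algorithm.
FIRST(S) = {x, y, z}
FIRST(Y) = {x}
Therefore, FIRST(S) = {x, y, z}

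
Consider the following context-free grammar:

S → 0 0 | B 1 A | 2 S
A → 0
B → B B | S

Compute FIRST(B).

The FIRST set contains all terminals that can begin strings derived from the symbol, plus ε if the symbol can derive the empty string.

We compute FIRST(B) using the standard algorithm.
FIRST(A) = {0}
FIRST(B) = {0, 2}
FIRST(S) = {0, 2}
Therefore, FIRST(B) = {0, 2}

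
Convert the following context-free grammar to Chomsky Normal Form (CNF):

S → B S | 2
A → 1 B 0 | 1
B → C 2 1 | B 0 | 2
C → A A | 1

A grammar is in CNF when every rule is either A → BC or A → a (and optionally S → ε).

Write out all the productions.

S → 2; T1 → 1; T0 → 0; A → 1; T2 → 2; B → 2; C → 1; S → B S; A → T1 X0; X0 → B T0; B → C X1; X1 → T2 T1; B → B T0; C → A A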